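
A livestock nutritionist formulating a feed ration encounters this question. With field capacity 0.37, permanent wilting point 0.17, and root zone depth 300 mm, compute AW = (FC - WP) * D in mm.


AW = (FC - WP) * D
   = (0.37 - 0.17) * 300
   = 0.20 * 300
   = 60 mm


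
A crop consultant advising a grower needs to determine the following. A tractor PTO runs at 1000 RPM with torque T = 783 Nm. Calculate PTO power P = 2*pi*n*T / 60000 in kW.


P = 2*pi*n*T / 60000
  = 2*pi * 1000 * 783 / 60000
  = 4919734.10 / 60000
  = 82.00 kW


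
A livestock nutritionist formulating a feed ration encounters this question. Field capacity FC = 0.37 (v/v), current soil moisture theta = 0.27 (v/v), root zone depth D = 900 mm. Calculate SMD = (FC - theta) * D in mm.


SMD = (FC - theta) * D
    = (0.37 - 0.27) * 900
    = 0.100 * 900
    = 90 mm


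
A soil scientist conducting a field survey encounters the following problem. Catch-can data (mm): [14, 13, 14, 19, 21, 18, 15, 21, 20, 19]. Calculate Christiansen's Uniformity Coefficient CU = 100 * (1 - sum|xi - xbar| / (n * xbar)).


xbar = 174 / 10 = 17.400
sum|xi - xbar| = 27.200
CU = 100 * (1 - 27.200 / (10 * 17.400))
   = 100 * (1 - 0.1563)
   = 84.37%


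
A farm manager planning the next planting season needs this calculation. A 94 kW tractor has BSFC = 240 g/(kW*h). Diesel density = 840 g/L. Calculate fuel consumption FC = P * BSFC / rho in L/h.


FC = P * BSFC / rho_fuel
   = 94 * 240 / 840
   = 22560 / 840
   = 26.86 L/h


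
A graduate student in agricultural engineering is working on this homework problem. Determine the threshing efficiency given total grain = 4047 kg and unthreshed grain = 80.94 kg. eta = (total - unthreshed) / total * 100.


eta = (total - unthreshed) / total * 100
    = (4047 - 80.94) / 4047 * 100
    = 3966.06 / 4047 * 100
    = 98%


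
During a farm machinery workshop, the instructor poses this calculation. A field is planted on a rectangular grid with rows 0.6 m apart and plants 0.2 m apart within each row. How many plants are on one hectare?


D = 10000 / (row_sp * plant_sp)
  = 10000 / (0.6 * 0.2)
  = 10000 / 0.1200
  = 83333.33 plants/ha


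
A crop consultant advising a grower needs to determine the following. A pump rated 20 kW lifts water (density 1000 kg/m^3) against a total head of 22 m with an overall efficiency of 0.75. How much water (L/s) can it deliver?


Q = (P * 1000 * eta) / (rho * g * H)
  = (20 * 1000 * 0.75) / (1000 * 9.81 * 22)
  = 15000 / 215820
  = 0.06950 m^3/s = 69.50 L/s


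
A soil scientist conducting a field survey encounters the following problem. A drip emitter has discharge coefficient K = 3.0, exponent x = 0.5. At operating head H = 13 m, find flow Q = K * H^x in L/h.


Q = K * H^x
  = 3.0 * 13^0.5
  = 3.0 * 3.6056
  = 10.82 L/h


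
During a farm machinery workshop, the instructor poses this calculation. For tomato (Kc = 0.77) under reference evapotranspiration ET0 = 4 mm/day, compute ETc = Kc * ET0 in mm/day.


ETc = Kc * ET0
    = 0.77 * 4
    = 3.08 mm/day


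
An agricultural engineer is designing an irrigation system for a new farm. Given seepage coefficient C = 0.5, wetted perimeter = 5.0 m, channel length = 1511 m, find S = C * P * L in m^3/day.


S = C * P * L
  = 0.5 * 5.0 * 1511
  = 3777.50 m^3/day


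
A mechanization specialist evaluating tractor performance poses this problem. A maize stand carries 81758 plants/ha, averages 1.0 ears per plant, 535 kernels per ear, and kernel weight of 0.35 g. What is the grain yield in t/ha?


Y = density * ears * kernels * kw
  = 81758 * 1.0 * 535 * 0.35 g/ha
  = 15309185.50 g/ha
  = 15309.19 kg/ha = 15.31 t/ha


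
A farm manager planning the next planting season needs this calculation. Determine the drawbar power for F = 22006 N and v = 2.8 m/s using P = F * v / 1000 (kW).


P = F * v / 1000
  = 22006 * 2.8 / 1000
  = 61616.80 / 1000
  = 61.62 kW


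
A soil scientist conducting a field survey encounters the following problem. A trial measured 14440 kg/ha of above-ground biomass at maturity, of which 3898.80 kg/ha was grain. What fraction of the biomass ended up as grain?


HI = grain_yield / biomass
   = 3898.80 / 14440
   = 0.27


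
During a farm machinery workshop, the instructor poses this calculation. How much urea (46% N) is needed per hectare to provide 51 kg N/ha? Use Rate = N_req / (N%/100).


Rate = N_required / (N_content / 100)
     = 51 / (46 / 100)
     = 51 / 0.46
     = 110.87 kg/ha


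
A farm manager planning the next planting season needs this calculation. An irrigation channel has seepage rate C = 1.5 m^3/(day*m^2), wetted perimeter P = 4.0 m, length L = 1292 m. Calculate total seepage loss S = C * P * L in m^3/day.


S = C * P * L
  = 1.5 * 4.0 * 1292
  = 7752 m^3/day


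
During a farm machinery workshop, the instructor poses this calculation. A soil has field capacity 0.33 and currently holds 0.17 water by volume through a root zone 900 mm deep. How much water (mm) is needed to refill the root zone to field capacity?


SMD = (FC - theta) * D
    = (0.33 - 0.17) * 900
    = 0.160 * 900
    = 144 mm


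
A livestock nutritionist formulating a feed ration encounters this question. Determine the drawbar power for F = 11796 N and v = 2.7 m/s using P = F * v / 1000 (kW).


P = F * v / 1000
  = 11796 * 2.7 / 1000
  = 31849.20 / 1000
  = 31.85 kW


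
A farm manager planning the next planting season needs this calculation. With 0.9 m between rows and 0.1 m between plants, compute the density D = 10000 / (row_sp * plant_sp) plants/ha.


D = 10000 / (row_sp * plant_sp)
  = 10000 / (0.9 * 0.1)
  = 10000 / 0.0900
  = 111111.11 plants/ha


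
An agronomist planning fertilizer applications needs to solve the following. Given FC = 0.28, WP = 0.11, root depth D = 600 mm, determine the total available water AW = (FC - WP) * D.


AW = (FC - WP) * D
   = (0.28 - 0.11) * 600
   = 0.17 * 600
   = 102 mm


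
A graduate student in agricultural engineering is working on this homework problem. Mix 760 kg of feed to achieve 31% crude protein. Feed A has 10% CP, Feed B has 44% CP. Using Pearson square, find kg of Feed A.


parts_A = CP_b - target = 44 - 31 = 13
parts_B = target - CP_a = 31 - 10 = 21
total_parts = 13 + 21 = 34
Feed A = 760 * 13 / 34 = 290.59 kg
Feed B = 760 * 21 / 34 = 469.41 kg

290.59 kg


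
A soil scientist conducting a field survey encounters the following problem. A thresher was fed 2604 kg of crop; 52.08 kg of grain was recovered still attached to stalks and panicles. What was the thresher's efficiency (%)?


eta = (total - unthreshed) / total * 100
    = (2604 - 52.08) / 2604 * 100
    = 2551.92 / 2604 * 100
    = 98%


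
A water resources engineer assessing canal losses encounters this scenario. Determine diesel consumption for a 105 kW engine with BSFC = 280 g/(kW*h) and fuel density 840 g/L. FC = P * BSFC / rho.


FC = P * BSFC / rho_fuel
   = 105 * 280 / 840
   = 29400 / 840
   = 35 L/h


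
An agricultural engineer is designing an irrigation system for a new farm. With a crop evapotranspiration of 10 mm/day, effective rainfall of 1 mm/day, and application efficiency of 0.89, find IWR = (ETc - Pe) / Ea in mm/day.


IWR = (ETc - Pe) / Ea
    = (10 - 1) / 0.89
    = 9 / 0.89
    = 10.11 mm/day


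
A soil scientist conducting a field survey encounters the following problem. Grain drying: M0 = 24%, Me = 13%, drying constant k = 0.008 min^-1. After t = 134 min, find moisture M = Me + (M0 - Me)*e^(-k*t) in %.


M = Me + (M0 - Me) * e^(-k*t)
  = 13 + (24 - 13) * e^(-0.008*134)
  = 13 + 11 * e^(-1.072)
  = 13 + 11 * 0.34232
  = 13 + 3.7656
  = 16.77%


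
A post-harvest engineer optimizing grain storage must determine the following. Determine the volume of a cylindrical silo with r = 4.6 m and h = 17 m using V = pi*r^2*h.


V = pi * r^2 * h
  = pi * 4.6^2 * 17
  = pi * 21.16 * 17
  = 1130.09 m^3


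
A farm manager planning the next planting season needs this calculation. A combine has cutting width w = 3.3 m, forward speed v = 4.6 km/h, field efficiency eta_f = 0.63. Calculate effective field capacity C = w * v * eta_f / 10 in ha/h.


C = w * v * eta_f / 10
  = 3.3 * 4.6 * 0.63 / 10
  = 9.56 / 10
  = 0.96 ha/h


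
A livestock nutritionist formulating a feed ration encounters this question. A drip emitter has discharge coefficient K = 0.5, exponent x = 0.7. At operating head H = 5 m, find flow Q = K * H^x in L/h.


Q = K * H^x
  = 0.5 * 5^0.7
  = 0.5 * 3.0852
  = 1.54 L/h


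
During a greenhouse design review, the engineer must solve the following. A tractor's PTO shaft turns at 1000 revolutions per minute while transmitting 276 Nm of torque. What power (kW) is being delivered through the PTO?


P = 2*pi*n*T / 60000
  = 2*pi * 1000 * 276 / 60000
  = 1734159.14 / 60000
  = 28.90 kW


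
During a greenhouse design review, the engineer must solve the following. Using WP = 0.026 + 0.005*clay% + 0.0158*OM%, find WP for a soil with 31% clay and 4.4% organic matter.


WP = 0.026 + 0.005*31 + 0.0158*4.4
   = 0.026 + 0.1550 + 0.0695
   = 0.2505


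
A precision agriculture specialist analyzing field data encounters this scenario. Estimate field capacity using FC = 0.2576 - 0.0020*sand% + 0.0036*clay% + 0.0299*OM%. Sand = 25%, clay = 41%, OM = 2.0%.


FC = 0.2576 - 0.0020*25 + 0.0036*41 + 0.0299*2.0
   = 0.2576 - 0.0500 + 0.1476 + 0.0598
   = 0.4150


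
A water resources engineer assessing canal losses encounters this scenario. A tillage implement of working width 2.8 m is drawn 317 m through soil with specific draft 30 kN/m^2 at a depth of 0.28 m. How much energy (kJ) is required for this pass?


E = k * d * w * L
  = 30 * 0.28 * 2.8 * 317
  = 7455.84 kJ


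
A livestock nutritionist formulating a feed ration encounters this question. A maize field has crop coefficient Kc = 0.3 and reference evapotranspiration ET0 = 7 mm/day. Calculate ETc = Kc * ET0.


ETc = Kc * ET0
    = 0.3 * 7
    = 2.10 mm/day


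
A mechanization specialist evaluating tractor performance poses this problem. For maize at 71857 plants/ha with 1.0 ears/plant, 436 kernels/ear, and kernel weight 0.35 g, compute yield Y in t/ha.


Y = density * ears * kernels * kw
  = 71857 * 1.0 * 436 * 0.35 g/ha
  = 10965378.20 g/ha
  = 10965.38 kg/ha = 10.97 t/ha


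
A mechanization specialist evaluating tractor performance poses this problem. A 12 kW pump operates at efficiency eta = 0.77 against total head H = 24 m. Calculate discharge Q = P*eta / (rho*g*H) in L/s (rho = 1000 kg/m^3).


Q = (P * 1000 * eta) / (rho * g * H)
  = (12 * 1000 * 0.77) / (1000 * 9.81 * 24)
  = 9240 / 235440
  = 0.03925 m^3/s = 39.25 L/s


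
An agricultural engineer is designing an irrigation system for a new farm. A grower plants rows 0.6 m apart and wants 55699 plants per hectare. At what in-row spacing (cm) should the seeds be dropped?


spacing = 10000 / (row_sp * density)
        = 10000 / (0.6 * 55699)
        = 10000 / 33419.40
        = 0.29923 m = 29.92 cm


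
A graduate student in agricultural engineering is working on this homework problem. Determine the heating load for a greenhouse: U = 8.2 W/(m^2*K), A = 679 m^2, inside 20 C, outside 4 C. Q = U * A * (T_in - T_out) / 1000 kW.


dT = 20 - (4) = 16 K
Q = U * A * dT
  = 8.2 * 679 * 16
  = 89084.80 W = 89.08 kW


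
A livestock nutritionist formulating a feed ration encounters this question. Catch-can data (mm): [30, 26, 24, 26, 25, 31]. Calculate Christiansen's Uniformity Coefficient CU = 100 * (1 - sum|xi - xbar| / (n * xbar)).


xbar = 162 / 6 = 27
sum|xi - xbar| = 14
CU = 100 * (1 - 14 / (6 * 27))
   = 100 * (1 - 0.0864)
   = 91.36%


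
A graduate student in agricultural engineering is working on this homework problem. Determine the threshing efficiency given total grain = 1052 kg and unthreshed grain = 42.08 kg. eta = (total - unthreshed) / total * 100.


eta = (total - unthreshed) / total * 100
    = (1052 - 42.08) / 1052 * 100
    = 1009.92 / 1052 * 100
    = 96%


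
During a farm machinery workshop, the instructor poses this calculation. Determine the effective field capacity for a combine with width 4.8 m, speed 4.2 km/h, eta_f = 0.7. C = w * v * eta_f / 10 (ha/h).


C = w * v * eta_f / 10
  = 4.8 * 4.2 * 0.7 / 10
  = 14.11 / 10
  = 1.41 ha/h


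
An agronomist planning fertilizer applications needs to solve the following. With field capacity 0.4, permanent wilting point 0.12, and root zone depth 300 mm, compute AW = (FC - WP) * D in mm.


AW = (FC - WP) * D
   = (0.4 - 0.12) * 300
   = 0.28 * 300
   = 84 mm


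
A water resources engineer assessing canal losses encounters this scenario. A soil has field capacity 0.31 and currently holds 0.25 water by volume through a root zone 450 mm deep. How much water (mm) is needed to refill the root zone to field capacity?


SMD = (FC - theta) * D
    = (0.31 - 0.25) * 450
    = 0.060 * 450
    = 27 mm


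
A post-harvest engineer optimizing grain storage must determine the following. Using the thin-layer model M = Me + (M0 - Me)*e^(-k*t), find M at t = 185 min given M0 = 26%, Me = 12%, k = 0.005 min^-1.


M = Me + (M0 - Me) * e^(-k*t)
  = 12 + (26 - 12) * e^(-0.005*185)
  = 12 + 14 * e^(-0.925)
  = 12 + 14 * 0.39653
  = 12 + 5.5514
  = 17.55%


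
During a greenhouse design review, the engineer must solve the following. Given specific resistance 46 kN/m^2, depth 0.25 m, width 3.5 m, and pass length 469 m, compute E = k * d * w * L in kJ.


E = k * d * w * L
  = 46 * 0.25 * 3.5 * 469
  = 18877.25 kJ


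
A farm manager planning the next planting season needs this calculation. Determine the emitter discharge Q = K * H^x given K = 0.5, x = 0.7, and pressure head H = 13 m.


Q = K * H^x
  = 0.5 * 13^0.7
  = 0.5 * 6.0223
  = 3.01 L/h


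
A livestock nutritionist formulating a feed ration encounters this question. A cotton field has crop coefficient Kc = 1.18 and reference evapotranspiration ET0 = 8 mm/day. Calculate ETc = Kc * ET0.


ETc = Kc * ET0
    = 1.18 * 8
    = 9.44 mm/day


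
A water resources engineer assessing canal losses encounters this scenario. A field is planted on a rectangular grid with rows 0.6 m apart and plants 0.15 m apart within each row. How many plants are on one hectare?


D = 10000 / (row_sp * plant_sp)
  = 10000 / (0.6 * 0.15)
  = 10000 / 0.0900
  = 111111.11 plants/ha


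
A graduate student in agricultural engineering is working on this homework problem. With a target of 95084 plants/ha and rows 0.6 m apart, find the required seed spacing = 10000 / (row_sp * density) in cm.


spacing = 10000 / (row_sp * density)
        = 10000 / (0.6 * 95084)
        = 10000 / 57050.40
        = 0.17528 m = 17.53 cm


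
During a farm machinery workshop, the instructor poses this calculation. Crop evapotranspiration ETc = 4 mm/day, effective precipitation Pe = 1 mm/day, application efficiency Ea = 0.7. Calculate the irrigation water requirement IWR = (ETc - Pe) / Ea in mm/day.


IWR = (ETc - Pe) / Ea
    = (4 - 1) / 0.7
    = 3 / 0.7
    = 4.29 mm/day


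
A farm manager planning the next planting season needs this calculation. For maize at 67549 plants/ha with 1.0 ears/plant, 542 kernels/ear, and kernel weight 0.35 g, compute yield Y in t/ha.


Y = density * ears * kernels * kw
  = 67549 * 1.0 * 542 * 0.35 g/ha
  = 12814045.30 g/ha
  = 12814.05 kg/ha = 12.81 t/ha


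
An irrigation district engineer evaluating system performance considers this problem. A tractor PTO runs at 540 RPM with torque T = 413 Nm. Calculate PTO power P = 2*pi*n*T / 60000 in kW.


P = 2*pi*n*T / 60000
  = 2*pi * 540 * 413 / 60000
  = 1401275.99 / 60000
  = 23.35 kW


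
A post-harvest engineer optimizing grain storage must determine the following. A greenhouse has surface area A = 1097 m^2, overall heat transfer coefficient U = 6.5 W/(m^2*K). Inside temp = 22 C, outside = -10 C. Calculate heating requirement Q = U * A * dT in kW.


dT = 22 - (-10) = 32 K
Q = U * A * dT
  = 6.5 * 1097 * 32
  = 228176 W = 228.18 kW


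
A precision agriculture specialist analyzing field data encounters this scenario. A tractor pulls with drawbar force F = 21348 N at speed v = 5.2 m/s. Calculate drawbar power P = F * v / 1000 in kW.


P = F * v / 1000
  = 21348 * 5.2 / 1000
  = 111009.60 / 1000
  = 111.01 kW


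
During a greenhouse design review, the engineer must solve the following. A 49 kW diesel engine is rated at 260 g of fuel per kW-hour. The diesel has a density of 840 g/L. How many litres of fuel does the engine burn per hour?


FC = P * BSFC / rho_fuel
   = 49 * 260 / 840
   = 12740 / 840
   = 15.17 L/h


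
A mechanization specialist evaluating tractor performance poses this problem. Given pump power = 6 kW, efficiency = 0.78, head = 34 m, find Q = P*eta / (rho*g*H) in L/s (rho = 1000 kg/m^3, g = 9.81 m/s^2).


Q = (P * 1000 * eta) / (rho * g * H)
  = (6 * 1000 * 0.78) / (1000 * 9.81 * 34)
  = 4680 / 333540
  = 0.01403 m^3/s = 14.03 L/s


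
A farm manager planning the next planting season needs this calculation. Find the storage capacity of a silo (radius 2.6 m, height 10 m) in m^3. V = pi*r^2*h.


V = pi * r^2 * h
  = pi * 2.6^2 * 10
  = pi * 6.76 * 10
  = 212.37 m^3


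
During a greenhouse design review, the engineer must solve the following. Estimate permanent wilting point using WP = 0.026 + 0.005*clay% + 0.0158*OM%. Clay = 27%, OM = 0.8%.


WP = 0.026 + 0.005*27 + 0.0158*0.8
   = 0.026 + 0.1350 + 0.0126
   = 0.1736


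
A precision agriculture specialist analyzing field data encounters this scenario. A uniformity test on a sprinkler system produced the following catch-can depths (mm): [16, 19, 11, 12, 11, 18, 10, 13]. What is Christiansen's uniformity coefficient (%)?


xbar = 110 / 8 = 13.750
sum|xi - xbar| = 23.500
CU = 100 * (1 - 23.500 / (8 * 13.750))
   = 100 * (1 - 0.2136)
   = 78.64%


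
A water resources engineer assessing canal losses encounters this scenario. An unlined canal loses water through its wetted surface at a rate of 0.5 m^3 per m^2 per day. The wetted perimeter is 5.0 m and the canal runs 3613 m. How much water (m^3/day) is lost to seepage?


S = C * P * L
  = 0.5 * 5.0 * 3613
  = 9032.50 m^3/day


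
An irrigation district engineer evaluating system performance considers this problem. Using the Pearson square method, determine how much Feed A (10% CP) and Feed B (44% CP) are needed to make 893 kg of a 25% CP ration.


parts_A = CP_b - target = 44 - 25 = 19
parts_B = target - CP_a = 25 - 10 = 15
total_parts = 19 + 15 = 34
Feed A = 893 * 19 / 34 = 499.03 kg
Feed B = 893 * 15 / 34 = 393.97 kg

499.03 kg


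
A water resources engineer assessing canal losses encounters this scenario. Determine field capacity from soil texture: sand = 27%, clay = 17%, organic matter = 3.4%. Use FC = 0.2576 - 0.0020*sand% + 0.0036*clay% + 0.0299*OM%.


FC = 0.2576 - 0.0020*27 + 0.0036*17 + 0.0299*3.4
   = 0.2576 - 0.0540 + 0.0612 + 0.1017
   = 0.3665


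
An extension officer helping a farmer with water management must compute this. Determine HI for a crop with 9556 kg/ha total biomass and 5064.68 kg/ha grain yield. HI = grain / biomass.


HI = grain_yield / biomass
   = 5064.68 / 9556
   = 0.53


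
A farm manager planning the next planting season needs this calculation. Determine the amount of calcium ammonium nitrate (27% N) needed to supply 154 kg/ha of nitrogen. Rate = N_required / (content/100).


Rate = N_required / (N_content / 100)
     = 154 / (27 / 100)
     = 154 / 0.27
     = 570.37 kg/ha


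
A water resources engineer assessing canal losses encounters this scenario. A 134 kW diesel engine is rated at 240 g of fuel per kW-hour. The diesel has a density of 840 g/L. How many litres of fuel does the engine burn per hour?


FC = P * BSFC / rho_fuel
   = 134 * 240 / 840
   = 32160 / 840
   = 38.29 L/h


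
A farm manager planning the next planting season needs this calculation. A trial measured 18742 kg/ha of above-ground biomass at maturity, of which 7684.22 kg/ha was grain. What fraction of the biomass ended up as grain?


HI = grain_yield / biomass
   = 7684.22 / 18742
   = 0.41


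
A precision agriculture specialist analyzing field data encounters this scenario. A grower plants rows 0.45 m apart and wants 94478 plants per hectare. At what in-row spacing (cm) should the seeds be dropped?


spacing = 10000 / (row_sp * density)
        = 10000 / (0.45 * 94478)
        = 10000 / 42515.10
        = 0.23521 m = 23.52 cm


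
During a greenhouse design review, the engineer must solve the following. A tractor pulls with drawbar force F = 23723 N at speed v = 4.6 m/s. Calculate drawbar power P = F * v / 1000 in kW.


P = F * v / 1000
  = 23723 * 4.6 / 1000
  = 109125.80 / 1000
  = 109.13 kW


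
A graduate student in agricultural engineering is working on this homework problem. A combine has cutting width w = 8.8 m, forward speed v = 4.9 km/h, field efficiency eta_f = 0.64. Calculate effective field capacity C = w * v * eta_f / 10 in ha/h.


C = w * v * eta_f / 10
  = 8.8 * 4.9 * 0.64 / 10
  = 27.60 / 10
  = 2.76 ha/h


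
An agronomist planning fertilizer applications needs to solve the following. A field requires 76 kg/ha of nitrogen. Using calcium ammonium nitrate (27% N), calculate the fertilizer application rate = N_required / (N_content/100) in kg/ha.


Rate = N_required / (N_content / 100)
     = 76 / (27 / 100)
     = 76 / 0.27
     = 281.48 kg/ha


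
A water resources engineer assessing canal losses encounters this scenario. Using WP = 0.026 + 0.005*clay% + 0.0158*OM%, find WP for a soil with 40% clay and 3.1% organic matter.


WP = 0.026 + 0.005*40 + 0.0158*3.1
   = 0.026 + 0.2000 + 0.0490
   = 0.2750


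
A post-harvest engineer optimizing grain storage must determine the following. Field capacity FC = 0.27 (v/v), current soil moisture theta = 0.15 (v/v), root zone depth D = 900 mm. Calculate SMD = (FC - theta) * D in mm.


SMD = (FC - theta) * D
    = (0.27 - 0.15) * 900
    = 0.120 * 900
    = 108 mm


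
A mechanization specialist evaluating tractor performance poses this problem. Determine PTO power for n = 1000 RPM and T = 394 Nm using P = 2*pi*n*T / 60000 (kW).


P = 2*pi*n*T / 60000
  = 2*pi * 1000 * 394 / 60000
  = 2475575.01 / 60000
  = 41.26 kW


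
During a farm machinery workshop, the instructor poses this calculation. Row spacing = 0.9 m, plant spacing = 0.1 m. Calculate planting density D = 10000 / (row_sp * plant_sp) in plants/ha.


D = 10000 / (row_sp * plant_sp)
  = 10000 / (0.9 * 0.1)
  = 10000 / 0.0900
  = 111111.11 plants/ha


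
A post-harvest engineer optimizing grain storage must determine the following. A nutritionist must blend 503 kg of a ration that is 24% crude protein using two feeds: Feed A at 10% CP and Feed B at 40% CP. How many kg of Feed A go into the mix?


parts_A = CP_b - target = 40 - 24 = 16
parts_B = target - CP_a = 24 - 10 = 14
total_parts = 16 + 14 = 30
Feed A = 503 * 16 / 30 = 268.27 kg
Feed B = 503 * 14 / 30 = 234.73 kg

268.27 kg


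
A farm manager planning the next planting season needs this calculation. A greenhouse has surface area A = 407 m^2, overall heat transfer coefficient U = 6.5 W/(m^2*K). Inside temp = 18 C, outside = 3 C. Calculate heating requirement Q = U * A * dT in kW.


dT = 18 - (3) = 15 K
Q = U * A * dT
  = 6.5 * 407 * 15
  = 39682.50 W = 39.68 kW


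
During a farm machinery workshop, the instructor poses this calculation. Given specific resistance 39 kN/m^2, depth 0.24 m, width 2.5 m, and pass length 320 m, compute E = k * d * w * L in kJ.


E = k * d * w * L
  = 39 * 0.24 * 2.5 * 320
  = 7488 kJ


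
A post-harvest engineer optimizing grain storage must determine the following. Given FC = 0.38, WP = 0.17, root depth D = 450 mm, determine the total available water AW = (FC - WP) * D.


AW = (FC - WP) * D
   = (0.38 - 0.17) * 450
   = 0.21 * 450
   = 94.50 mm


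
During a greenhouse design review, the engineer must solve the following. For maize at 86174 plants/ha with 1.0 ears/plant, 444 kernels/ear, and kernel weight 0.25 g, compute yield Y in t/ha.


Y = density * ears * kernels * kw
  = 86174 * 1.0 * 444 * 0.25 g/ha
  = 9565314 g/ha
  = 9565.31 kg/ha = 9.57 t/ha


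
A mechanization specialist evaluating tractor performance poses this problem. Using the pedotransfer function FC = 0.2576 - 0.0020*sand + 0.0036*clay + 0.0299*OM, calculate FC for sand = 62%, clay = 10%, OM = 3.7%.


FC = 0.2576 - 0.0020*62 + 0.0036*10 + 0.0299*3.7
   = 0.2576 - 0.1240 + 0.0360 + 0.1106
   = 0.2802


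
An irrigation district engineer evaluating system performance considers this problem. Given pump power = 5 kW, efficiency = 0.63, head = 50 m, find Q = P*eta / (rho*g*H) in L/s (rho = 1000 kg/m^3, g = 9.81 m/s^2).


Q = (P * 1000 * eta) / (rho * g * H)
  = (5 * 1000 * 0.63) / (1000 * 9.81 * 50)
  = 3150 / 490500
  = 0.00642 m^3/s = 6.42 L/s


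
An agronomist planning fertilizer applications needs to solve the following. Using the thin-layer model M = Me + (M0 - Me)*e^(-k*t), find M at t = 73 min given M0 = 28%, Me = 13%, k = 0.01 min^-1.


M = Me + (M0 - Me) * e^(-k*t)
  = 13 + (28 - 13) * e^(-0.01*73)
  = 13 + 15 * e^(-0.730)
  = 13 + 15 * 0.48191
  = 13 + 7.2286
  = 20.23%


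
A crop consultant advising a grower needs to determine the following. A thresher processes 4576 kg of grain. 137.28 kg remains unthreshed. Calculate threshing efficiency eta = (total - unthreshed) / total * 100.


eta = (total - unthreshed) / total * 100
    = (4576 - 137.28) / 4576 * 100
    = 4438.72 / 4576 * 100
    = 97%


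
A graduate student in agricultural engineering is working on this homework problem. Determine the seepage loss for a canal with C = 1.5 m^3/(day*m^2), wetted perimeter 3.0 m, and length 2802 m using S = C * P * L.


S = C * P * L
  = 1.5 * 3.0 * 2802
  = 12609 m^3/day


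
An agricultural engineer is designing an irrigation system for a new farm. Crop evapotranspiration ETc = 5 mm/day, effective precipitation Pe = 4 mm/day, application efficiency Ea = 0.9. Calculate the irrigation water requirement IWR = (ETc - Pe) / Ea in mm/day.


IWR = (ETc - Pe) / Ea
    = (5 - 4) / 0.9
    = 1 / 0.9
    = 1.11 mm/day


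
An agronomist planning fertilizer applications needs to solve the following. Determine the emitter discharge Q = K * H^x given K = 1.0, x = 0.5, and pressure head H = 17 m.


Q = K * H^x
  = 1.0 * 17^0.5
  = 1.0 * 4.1231
  = 4.12 L/h


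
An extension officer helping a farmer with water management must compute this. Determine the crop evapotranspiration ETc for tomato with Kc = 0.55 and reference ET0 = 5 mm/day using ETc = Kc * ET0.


ETc = Kc * ET0
    = 0.55 * 5
    = 2.75 mm/day


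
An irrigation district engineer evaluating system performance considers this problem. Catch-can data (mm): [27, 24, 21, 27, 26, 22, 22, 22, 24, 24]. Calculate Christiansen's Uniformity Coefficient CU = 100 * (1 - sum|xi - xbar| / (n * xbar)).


xbar = 239 / 10 = 23.900
sum|xi - xbar| = 17.200
CU = 100 * (1 - 17.200 / (10 * 23.900))
   = 100 * (1 - 0.0720)
   = 92.80%


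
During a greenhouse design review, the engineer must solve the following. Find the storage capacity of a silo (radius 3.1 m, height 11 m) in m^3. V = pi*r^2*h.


V = pi * r^2 * h
  = pi * 3.1^2 * 11
  = pi * 9.61 * 11
  = 332.10 m^3


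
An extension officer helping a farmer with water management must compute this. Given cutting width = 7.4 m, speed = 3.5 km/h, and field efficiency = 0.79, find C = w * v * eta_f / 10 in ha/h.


C = w * v * eta_f / 10
  = 7.4 * 3.5 * 0.79 / 10
  = 20.46 / 10
  = 2.05 ha/h


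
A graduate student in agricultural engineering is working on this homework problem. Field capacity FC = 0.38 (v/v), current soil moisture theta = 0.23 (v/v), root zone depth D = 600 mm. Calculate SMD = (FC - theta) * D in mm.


SMD = (FC - theta) * D
    = (0.38 - 0.23) * 600
    = 0.150 * 600
    = 90 mm


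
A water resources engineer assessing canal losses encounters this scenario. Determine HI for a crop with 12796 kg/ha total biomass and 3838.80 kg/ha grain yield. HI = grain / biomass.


HI = grain_yield / biomass
   = 3838.80 / 12796
   = 0.30


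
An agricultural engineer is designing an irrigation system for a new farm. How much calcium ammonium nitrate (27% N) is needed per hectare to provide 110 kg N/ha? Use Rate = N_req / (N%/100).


Rate = N_required / (N_content / 100)
     = 110 / (27 / 100)
     = 110 / 0.27
     = 407.41 kg/ha


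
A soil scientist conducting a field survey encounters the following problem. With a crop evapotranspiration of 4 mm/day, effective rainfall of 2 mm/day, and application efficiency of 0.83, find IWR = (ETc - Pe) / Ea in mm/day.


IWR = (ETc - Pe) / Ea
    = (4 - 2) / 0.83
    = 2 / 0.83
    = 2.41 mm/day


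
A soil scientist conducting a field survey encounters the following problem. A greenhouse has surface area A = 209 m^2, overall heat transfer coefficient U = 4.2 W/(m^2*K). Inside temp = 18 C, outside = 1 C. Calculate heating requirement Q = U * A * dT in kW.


dT = 18 - (1) = 17 K
Q = U * A * dT
  = 4.2 * 209 * 17
  = 14922.60 W = 14.92 kW


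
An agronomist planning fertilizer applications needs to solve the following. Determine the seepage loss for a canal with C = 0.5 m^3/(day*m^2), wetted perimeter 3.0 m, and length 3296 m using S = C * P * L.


S = C * P * L
  = 0.5 * 3.0 * 3296
  = 4944 m^3/day


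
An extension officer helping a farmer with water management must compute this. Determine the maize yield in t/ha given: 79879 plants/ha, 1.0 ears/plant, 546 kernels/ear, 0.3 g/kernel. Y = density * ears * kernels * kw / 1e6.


Y = density * ears * kernels * kw
  = 79879 * 1.0 * 546 * 0.3 g/ha
  = 13084180.20 g/ha
  = 13084.18 kg/ha = 13.08 t/ha


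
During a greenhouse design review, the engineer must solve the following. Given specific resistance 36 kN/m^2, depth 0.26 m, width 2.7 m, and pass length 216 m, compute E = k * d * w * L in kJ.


E = k * d * w * L
  = 36 * 0.26 * 2.7 * 216
  = 5458.75 kJ


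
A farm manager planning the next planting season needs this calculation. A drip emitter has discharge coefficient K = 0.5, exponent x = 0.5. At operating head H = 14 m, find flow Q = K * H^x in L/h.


Q = K * H^x
  = 0.5 * 14^0.5
  = 0.5 * 3.7417
  = 1.87 L/h


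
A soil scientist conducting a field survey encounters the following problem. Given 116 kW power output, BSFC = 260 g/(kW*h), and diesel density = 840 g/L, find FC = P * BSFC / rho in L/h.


FC = P * BSFC / rho_fuel
   = 116 * 260 / 840
   = 30160 / 840
   = 35.90 L/h


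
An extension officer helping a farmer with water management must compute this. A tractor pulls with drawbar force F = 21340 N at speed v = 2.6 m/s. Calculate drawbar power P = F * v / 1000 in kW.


P = F * v / 1000
  = 21340 * 2.6 / 1000
  = 55484 / 1000
  = 55.48 kW


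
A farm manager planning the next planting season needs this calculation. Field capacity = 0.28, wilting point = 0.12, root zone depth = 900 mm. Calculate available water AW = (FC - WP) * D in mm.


AW = (FC - WP) * D
   = (0.28 - 0.12) * 900
   = 0.16 * 900
   = 144 mm


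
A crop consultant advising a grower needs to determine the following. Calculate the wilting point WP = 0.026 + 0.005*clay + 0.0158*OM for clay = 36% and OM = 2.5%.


WP = 0.026 + 0.005*36 + 0.0158*2.5
   = 0.026 + 0.1800 + 0.0395
   = 0.2455


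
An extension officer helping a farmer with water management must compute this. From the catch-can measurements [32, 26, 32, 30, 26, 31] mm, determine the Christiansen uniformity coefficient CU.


xbar = 177 / 6 = 29.500
sum|xi - xbar| = 14
CU = 100 * (1 - 14 / (6 * 29.500))
   = 100 * (1 - 0.0791)
   = 92.09%


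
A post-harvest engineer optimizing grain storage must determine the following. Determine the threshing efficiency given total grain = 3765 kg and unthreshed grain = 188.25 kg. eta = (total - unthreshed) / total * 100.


eta = (total - unthreshed) / total * 100
    = (3765 - 188.25) / 3765 * 100
    = 3576.75 / 3765 * 100
    = 95%


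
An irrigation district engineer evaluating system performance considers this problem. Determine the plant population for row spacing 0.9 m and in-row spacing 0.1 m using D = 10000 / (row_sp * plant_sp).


D = 10000 / (row_sp * plant_sp)
  = 10000 / (0.9 * 0.1)
  = 10000 / 0.0900
  = 111111.11 plants/ha


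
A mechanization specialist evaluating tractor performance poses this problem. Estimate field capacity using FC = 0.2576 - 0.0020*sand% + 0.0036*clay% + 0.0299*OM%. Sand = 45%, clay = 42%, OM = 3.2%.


FC = 0.2576 - 0.0020*45 + 0.0036*42 + 0.0299*3.2
   = 0.2576 - 0.0900 + 0.1512 + 0.0957
   = 0.4145


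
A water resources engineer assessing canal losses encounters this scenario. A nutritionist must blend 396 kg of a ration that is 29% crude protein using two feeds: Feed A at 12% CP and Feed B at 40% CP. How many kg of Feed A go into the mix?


parts_A = CP_b - target = 40 - 29 = 11
parts_B = target - CP_a = 29 - 12 = 17
total_parts = 11 + 17 = 28
Feed A = 396 * 11 / 28 = 155.57 kg
Feed B = 396 * 17 / 28 = 240.43 kg

155.57 kg


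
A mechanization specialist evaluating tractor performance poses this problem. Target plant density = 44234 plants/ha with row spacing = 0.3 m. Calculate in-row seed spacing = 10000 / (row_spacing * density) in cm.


spacing = 10000 / (row_sp * density)
        = 10000 / (0.3 * 44234)
        = 10000 / 13270.20
        = 0.75357 m = 75.36 cm


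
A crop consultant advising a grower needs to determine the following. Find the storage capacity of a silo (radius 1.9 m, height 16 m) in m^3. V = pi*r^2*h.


V = pi * r^2 * h
  = pi * 1.9^2 * 16
  = pi * 3.61 * 16
  = 181.46 m^3


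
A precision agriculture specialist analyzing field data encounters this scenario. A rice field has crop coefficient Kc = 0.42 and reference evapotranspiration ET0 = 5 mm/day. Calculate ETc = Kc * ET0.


ETc = Kc * ET0
    = 0.42 * 5
    = 2.10 mm/day


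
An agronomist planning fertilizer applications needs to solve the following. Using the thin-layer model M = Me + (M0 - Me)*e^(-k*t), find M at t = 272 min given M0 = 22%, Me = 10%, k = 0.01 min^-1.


M = Me + (M0 - Me) * e^(-k*t)
  = 10 + (22 - 10) * e^(-0.01*272)
  = 10 + 12 * e^(-2.720)
  = 10 + 12 * 0.06587
  = 10 + 0.7905
  = 10.79%


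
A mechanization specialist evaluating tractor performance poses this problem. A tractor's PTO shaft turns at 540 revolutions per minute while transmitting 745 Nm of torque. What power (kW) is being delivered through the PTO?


P = 2*pi*n*T / 60000
  = 2*pi * 540 * 745 / 60000
  = 2527725.45 / 60000
  = 42.13 kW


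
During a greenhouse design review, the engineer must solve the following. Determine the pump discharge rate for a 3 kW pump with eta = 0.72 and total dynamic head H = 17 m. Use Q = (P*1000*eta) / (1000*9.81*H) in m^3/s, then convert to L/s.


Q = (P * 1000 * eta) / (rho * g * H)
  = (3 * 1000 * 0.72) / (1000 * 9.81 * 17)
  = 2160 / 166770
  = 0.01295 m^3/s = 12.95 L/s


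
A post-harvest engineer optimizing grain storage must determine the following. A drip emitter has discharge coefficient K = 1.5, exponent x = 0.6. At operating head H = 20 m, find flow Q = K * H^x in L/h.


Q = K * H^x
  = 1.5 * 20^0.6
  = 1.5 * 6.0342
  = 9.05 L/h


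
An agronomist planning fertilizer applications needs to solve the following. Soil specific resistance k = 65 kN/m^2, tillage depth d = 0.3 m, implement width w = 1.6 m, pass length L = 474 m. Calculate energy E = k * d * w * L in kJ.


E = k * d * w * L
  = 65 * 0.3 * 1.6 * 474
  = 14788.80 kJ


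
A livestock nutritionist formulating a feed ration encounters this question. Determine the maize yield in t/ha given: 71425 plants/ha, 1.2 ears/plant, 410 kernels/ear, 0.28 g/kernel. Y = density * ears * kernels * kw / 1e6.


Y = density * ears * kernels * kw
  = 71425 * 1.2 * 410 * 0.28 g/ha
  = 9839508.00 g/ha
  = 9839.51 kg/ha = 9.84 t/ha


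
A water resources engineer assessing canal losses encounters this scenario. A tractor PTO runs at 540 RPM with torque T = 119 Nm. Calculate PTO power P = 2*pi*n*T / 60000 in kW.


P = 2*pi*n*T / 60000
  = 2*pi * 540 * 119 / 60000
  = 403757.49 / 60000
  = 6.73 kW


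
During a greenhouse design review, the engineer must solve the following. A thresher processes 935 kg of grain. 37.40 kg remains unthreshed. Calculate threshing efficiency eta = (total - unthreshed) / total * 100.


eta = (total - unthreshed) / total * 100
    = (935 - 37.40) / 935 * 100
    = 897.60 / 935 * 100
    = 96%


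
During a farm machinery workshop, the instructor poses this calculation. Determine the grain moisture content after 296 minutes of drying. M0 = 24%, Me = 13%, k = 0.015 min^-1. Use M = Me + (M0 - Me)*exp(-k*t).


M = Me + (M0 - Me) * e^(-k*t)
  = 13 + (24 - 13) * e^(-0.015*296)
  = 13 + 11 * e^(-4.440)
  = 13 + 11 * 0.01180
  = 13 + 0.1298
  = 13.13%


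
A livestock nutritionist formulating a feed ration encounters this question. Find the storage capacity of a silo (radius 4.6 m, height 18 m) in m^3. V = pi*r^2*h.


V = pi * r^2 * h
  = pi * 4.6^2 * 18
  = pi * 21.16 * 18
  = 1196.57 m^3


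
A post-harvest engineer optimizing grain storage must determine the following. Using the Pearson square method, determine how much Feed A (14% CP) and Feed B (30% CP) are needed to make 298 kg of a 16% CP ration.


parts_A = CP_b - target = 30 - 16 = 14
parts_B = target - CP_a = 16 - 14 = 2
total_parts = 14 + 2 = 16
Feed A = 298 * 14 / 16 = 260.75 kg
Feed B = 298 * 2 / 16 = 37.25 kg

260.75 kg


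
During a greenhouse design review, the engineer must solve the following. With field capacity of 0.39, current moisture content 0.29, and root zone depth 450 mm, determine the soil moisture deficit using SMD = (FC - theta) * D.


SMD = (FC - theta) * D
    = (0.39 - 0.29) * 450
    = 0.100 * 450
    = 45 mm


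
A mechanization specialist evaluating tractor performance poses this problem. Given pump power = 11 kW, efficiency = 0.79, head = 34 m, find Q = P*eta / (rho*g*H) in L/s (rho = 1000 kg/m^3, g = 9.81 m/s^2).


Q = (P * 1000 * eta) / (rho * g * H)
  = (11 * 1000 * 0.79) / (1000 * 9.81 * 34)
  = 8690 / 333540
  = 0.02605 m^3/s = 26.05 L/s


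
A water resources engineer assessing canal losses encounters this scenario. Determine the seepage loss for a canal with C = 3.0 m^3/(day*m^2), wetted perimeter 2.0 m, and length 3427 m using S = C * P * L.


S = C * P * L
  = 3.0 * 2.0 * 3427
  = 20562 m^3/day


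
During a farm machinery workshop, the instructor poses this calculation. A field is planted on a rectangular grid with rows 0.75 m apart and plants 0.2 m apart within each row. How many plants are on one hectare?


D = 10000 / (row_sp * plant_sp)
  = 10000 / (0.75 * 0.2)
  = 10000 / 0.1500
  = 66666.67 plants/ha


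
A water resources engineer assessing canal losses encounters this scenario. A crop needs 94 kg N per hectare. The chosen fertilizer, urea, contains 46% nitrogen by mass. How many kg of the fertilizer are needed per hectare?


Rate = N_required / (N_content / 100)
     = 94 / (46 / 100)
     = 94 / 0.46
     = 204.35 kg/ha


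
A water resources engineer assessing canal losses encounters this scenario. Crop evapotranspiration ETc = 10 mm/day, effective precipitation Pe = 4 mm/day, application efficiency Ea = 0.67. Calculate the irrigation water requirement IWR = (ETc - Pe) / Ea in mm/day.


IWR = (ETc - Pe) / Ea
    = (10 - 4) / 0.67
    = 6 / 0.67
    = 8.96 mm/day


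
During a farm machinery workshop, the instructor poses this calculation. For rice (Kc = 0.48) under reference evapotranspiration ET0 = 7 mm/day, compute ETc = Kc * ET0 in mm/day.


ETc = Kc * ET0
    = 0.48 * 7
    = 3.36 mm/day


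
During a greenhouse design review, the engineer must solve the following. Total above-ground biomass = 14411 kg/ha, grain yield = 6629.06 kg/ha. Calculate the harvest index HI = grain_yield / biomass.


HI = grain_yield / biomass
   = 6629.06 / 14411
   = 0.46
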